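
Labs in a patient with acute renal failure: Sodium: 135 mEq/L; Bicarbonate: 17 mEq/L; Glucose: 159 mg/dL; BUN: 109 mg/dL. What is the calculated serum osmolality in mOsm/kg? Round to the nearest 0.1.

317.8 mOsm/kg

Calculated osmolality = 2·Na + glucose/18 + BUN/2.8
= 2·135 + 159/18 + 109/2.8
= 270 + 8.83 + 38.93
= 317.76 mOsm/kg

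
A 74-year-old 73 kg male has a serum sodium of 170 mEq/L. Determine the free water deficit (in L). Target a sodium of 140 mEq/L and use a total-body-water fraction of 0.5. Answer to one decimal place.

TBW = 0.5 · 73 = 36.5 L
Free water deficit = TBW · (Na/140 − 1)
= 36.5 · (170/140 − 1)
= 36.5 · 0.2143
= 7.82 L

7.8 L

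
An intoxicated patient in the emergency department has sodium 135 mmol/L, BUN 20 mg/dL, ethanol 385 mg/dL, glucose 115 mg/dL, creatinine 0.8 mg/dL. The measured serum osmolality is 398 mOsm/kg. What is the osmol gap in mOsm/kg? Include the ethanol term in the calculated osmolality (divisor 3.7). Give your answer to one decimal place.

10.4 mOsm/kg

Calculated osmolality = 2·Na + glucose/18 + BUN/2.8 + ethanol/3.7
= 2·135 + 115/18 + 20/2.8 + 385/3.7
= 270 + 6.39 + 7.14 + 104.05
= 387.58 mOsm/kg ≈ 387.6 mOsm/kg
Osmolar gap = measured − calculated = 398 − 387.6 = 10.4 mOsm/kg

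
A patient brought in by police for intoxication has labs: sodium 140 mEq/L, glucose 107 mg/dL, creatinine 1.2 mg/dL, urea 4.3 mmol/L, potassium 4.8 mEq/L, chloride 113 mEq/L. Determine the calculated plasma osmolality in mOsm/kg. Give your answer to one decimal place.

Calculated osmolality = 2·Na + glucose/18 + urea
= 2·140 + 107/18 + 4.3
= 280 + 5.94 + 4.30
= 290.24 mOsm/kg

290.2 mOsm/kg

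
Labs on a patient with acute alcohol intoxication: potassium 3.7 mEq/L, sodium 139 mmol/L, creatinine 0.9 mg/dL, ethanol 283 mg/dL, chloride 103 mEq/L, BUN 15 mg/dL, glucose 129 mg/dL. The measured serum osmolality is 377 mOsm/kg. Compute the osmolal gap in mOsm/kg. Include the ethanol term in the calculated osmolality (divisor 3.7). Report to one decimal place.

Calculated osmolality = 2·Na + glucose/18 + BUN/2.8 + ethanol/3.7
= 2·139 + 129/18 + 15/2.8 + 283/3.7
= 278 + 7.17 + 5.36 + 76.49
= 367.02 mOsm/kg ≈ 367.0 mOsm/kg
Osmolar gap = measured − calculated = 377 − 367.0 = 10.0 mOsm/kg

10.0 mOsm/kg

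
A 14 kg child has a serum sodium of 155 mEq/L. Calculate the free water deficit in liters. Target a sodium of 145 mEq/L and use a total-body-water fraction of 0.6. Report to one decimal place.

0.6 L

TBW = 0.6 · 14 = 8.4 L
Free water deficit = TBW · (Na/145 − 1)
= 8.4 · (155/145 − 1)
= 8.4 · 0.069
= 0.58 L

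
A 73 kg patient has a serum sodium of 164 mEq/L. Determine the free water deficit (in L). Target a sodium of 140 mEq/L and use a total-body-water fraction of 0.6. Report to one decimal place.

TBW = 0.6 · 73 = 43.8 L
Free water deficit = TBW · (Na/140 − 1)
= 43.8 · (164/140 − 1)
= 43.8 · 0.1714
= 7.51 L

7.5 L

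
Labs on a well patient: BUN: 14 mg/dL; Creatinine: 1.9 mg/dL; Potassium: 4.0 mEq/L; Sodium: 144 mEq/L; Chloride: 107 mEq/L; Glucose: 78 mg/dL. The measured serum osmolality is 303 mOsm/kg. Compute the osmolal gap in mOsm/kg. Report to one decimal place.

Calculated osmolality = 2·Na + glucose/18 + BUN/2.8
= 2·144 + 78/18 + 14/2.8
= 288 + 4.33 + 5
= 297.33 mOsm/kg ≈ 297.3 mOsm/kg
Osmolar gap = measured − calculated = 303 − 297.3 = 5.7 mOsm/kg

5.7 mOsm/kg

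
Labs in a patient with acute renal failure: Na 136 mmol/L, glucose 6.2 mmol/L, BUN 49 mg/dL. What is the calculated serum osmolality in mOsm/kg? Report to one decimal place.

295.7 mOsm/kg

Calculated osmolality = 2·Na + glucose + BUN/2.8
= 2·136 + 6.2 + 49/2.8
= 272 + 6.20 + 17.50
= 295.7 mOsm/kg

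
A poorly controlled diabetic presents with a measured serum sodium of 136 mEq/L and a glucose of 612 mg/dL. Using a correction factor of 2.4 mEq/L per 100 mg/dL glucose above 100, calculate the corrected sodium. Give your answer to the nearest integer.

148 mEq/L

Corrected Na = measured Na + 2.4 · (glucose − 100)/100
= 136 + 2.4 · (612 − 100)/100
= 136 + 12.3
= 148.3 mEq/L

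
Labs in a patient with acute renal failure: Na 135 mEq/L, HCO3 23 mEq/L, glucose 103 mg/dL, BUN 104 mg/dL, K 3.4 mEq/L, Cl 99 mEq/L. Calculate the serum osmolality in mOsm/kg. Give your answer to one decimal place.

Calculated osmolality = 2·Na + glucose/18 + BUN/2.8
= 2·135 + 103/18 + 104/2.8
= 270 + 5.72 + 37.14
= 312.86 mOsm/kg

312.9 mOsm/kg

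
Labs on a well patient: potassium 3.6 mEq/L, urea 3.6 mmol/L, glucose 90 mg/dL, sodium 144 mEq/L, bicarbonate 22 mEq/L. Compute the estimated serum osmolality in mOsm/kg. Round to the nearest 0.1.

Calculated osmolality = 2·Na + glucose/18 + urea
= 2·144 + 90/18 + 3.6
= 288 + 5 + 3.60
= 296.6 mOsm/kg

296.6 mOsm/kg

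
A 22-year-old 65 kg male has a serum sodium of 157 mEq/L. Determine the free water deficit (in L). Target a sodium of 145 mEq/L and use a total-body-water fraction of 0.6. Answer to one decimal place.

3.2 L

TBW = 0.6 · 65 = 39 L
Free water deficit = TBW · (Na/145 − 1)
= 39 · (157/145 − 1)
= 39 · 0.0828
= 3.23 L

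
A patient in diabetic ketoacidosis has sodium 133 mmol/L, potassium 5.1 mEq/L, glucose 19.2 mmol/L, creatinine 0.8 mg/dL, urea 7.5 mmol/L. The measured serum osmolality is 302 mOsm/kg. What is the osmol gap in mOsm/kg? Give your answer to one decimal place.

9.3 mOsm/kg

Calculated osmolality = 2·Na + glucose + urea
= 2·133 + 19.2 + 7.5
= 266 + 19.20 + 7.50
= 292.7 mOsm/kg ≈ 292.7 mOsm/kg
Osmolar gap = measured − calculated = 302 − 292.7 = 9.3 mOsm/kg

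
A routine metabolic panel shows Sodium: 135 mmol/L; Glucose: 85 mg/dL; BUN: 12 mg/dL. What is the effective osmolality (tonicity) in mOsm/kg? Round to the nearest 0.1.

Effective osmolality excludes urea (freely permeant across cell membranes):
2·Na + glucose/18
= 2·135 + 85/18
= 270 + 4.72
= 274.72 mOsm/kg

274.7 mOsm/kg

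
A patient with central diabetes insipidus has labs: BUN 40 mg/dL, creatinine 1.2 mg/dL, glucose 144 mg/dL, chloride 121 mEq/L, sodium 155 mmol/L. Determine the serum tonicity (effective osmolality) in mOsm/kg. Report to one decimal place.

318.0 mOsm/kg

Effective osmolality excludes urea (freely permeant across cell membranes):
2·Na + glucose/18
= 2·155 + 144/18
= 310 + 8
= 318 mOsm/kg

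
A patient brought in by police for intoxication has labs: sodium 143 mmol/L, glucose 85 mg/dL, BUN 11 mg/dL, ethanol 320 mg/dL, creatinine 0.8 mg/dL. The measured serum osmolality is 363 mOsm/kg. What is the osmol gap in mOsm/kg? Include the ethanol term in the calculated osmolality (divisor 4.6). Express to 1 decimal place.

-1.2 mOsm/kg

Calculated osmolality = 2·Na + glucose/18 + BUN/2.8 + ethanol/4.6
= 2·143 + 85/18 + 11/2.8 + 320/4.6
= 286 + 4.72 + 3.93 + 69.57
= 364.22 mOsm/kg ≈ 364.2 mOsm/kg
Osmolar gap = measured − calculated = 363 − 364.2 = -1.2 mOsm/kg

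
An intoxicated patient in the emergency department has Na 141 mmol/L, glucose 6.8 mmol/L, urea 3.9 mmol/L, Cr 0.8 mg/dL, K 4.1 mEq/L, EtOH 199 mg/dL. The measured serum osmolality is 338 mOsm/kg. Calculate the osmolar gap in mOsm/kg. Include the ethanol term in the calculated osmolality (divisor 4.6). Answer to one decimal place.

2.0 mOsm/kg

Calculated osmolality = 2·Na + glucose + urea + ethanol/4.6
= 2·141 + 6.8 + 3.9 + 199/4.6
= 282 + 6.80 + 3.90 + 43.26
= 335.96 mOsm/kg ≈ 336.0 mOsm/kg
Osmolar gap = measured − calculated = 338 − 336.0 = 2.0 mOsm/kg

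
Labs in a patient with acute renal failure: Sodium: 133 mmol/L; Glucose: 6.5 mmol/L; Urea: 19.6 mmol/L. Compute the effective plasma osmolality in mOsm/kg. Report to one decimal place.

Effective osmolality excludes urea (freely permeant across cell membranes):
2·Na + glucose
= 2·133 + 6.5
= 266 + 6.5
= 272.5 mOsm/kg

272.5 mOsm/kg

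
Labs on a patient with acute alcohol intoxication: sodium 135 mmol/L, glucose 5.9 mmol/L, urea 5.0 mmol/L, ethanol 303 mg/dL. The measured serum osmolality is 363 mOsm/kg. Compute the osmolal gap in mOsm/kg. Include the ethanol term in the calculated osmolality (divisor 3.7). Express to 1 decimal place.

0.2 mOsm/kg

Calculated osmolality = 2·Na + glucose + urea + ethanol/3.7
= 2·135 + 5.9 + 5 + 303/3.7
= 270 + 5.90 + 5 + 81.89
= 362.79 mOsm/kg ≈ 362.8 mOsm/kg
Osmolar gap = measured − calculated = 363 − 362.8 = 0.2 mOsm/kg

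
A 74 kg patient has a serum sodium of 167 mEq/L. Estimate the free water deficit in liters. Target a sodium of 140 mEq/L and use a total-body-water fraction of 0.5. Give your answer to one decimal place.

TBW = 0.5 · 74 = 37 L
Free water deficit = TBW · (Na/140 − 1)
= 37 · (167/140 − 1)
= 37 · 0.1929
= 7.14 L

7.1 L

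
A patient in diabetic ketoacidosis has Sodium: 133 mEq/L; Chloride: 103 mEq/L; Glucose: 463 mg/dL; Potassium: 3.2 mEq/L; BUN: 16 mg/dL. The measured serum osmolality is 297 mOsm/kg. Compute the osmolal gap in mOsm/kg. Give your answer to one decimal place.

-0.4 mOsm/kg

Calculated osmolality = 2·Na + glucose/18 + BUN/2.8
= 2·133 + 463/18 + 16/2.8
= 266 + 25.72 + 5.71
= 297.43 mOsm/kg ≈ 297.4 mOsm/kg
Osmolar gap = measured − calculated = 297 − 297.4 = -0.4 mOsm/kg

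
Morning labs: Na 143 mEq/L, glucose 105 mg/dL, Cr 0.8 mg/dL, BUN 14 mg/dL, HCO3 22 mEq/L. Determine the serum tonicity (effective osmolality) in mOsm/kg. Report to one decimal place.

Effective osmolality excludes urea (freely permeant across cell membranes):
2·Na + glucose/18
= 2·143 + 105/18
= 286 + 5.83
= 291.83 mOsm/kg

291.8 mOsm/kg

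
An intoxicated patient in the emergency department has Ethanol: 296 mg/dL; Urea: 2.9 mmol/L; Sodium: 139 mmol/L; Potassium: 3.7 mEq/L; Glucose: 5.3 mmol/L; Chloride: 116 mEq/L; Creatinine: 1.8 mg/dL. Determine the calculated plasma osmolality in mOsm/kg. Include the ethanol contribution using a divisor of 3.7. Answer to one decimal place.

Calculated osmolality = 2·Na + glucose + urea + ethanol/3.7
= 2·139 + 5.3 + 2.9 + 296/3.7
= 278 + 5.30 + 2.90 + 80
= 366.2 mOsm/kg

366.2 mOsm/kg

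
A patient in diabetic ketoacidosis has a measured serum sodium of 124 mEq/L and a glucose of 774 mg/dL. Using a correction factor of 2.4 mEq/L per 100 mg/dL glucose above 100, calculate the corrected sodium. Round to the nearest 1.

140 mEq/L

Corrected Na = measured Na + 2.4 · (glucose − 100)/100
= 124 + 2.4 · (774 − 100)/100
= 124 + 16.2
= 140.2 mEq/L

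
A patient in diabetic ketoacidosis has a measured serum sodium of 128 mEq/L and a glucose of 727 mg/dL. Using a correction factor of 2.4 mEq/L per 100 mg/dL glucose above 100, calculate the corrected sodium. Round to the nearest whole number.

143 mEq/L

Corrected Na = measured Na + 2.4 · (glucose − 100)/100
= 128 + 2.4 · (727 − 100)/100
= 128 + 15
= 143 mEq/L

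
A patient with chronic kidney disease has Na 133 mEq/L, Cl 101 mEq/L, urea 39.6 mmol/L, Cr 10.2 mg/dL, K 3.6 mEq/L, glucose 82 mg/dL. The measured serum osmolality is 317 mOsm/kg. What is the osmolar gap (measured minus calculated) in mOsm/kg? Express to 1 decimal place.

Calculated osmolality = 2·Na + glucose/18 + urea
= 2·133 + 82/18 + 39.6
= 266 + 4.56 + 39.60
= 310.16 mOsm/kg ≈ 310.2 mOsm/kg
Osmolar gap = measured − calculated = 317 − 310.2 = 6.8 mOsm/kg

6.8 mOsm/kg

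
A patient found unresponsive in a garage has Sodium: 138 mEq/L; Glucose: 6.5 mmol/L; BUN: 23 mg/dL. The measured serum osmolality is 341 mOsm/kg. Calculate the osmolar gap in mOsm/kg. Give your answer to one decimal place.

50.3 mOsm/kg

Calculated osmolality = 2·Na + glucose + BUN/2.8
= 2·138 + 6.5 + 23/2.8
= 276 + 6.50 + 8.21
= 290.71 mOsm/kg ≈ 290.7 mOsm/kg
Osmolar gap = measured − calculated = 341 − 290.7 = 50.3 mOsm/kg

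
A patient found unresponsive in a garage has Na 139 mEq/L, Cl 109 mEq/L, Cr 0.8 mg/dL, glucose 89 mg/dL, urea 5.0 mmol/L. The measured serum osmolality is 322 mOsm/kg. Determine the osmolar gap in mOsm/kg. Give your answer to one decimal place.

Calculated osmolality = 2·Na + glucose/18 + urea
= 2·139 + 89/18 + 5
= 278 + 4.94 + 5
= 287.94 mOsm/kg ≈ 287.9 mOsm/kg
Osmolar gap = measured − calculated = 322 − 287.9 = 34.1 mOsm/kg

34.1 mOsm/kg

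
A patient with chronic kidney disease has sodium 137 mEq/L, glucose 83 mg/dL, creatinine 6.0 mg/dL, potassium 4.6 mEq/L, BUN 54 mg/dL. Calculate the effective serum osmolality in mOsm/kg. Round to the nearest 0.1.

278.6 mOsm/kg

Effective osmolality excludes urea (freely permeant across cell membranes):
2·Na + glucose/18
= 2·137 + 83/18
= 274 + 4.61
= 278.61 mOsm/kg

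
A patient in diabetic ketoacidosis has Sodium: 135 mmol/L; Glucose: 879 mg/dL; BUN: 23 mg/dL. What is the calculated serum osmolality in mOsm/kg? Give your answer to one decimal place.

Calculated osmolality = 2·Na + glucose/18 + BUN/2.8
= 2·135 + 879/18 + 23/2.8
= 270 + 48.83 + 8.21
= 327.04 mOsm/kg

327.0 mOsm/kg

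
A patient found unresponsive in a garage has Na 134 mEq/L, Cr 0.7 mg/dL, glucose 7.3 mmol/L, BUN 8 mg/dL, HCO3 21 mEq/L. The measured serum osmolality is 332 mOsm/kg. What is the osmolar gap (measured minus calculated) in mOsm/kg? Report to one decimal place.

53.8 mOsm/kg

Calculated osmolality = 2·Na + glucose + BUN/2.8
= 2·134 + 7.3 + 8/2.8
= 268 + 7.30 + 2.86
= 278.16 mOsm/kg ≈ 278.2 mOsm/kg
Osmolar gap = measured − calculated = 332 − 278.2 = 53.8 mOsm/kg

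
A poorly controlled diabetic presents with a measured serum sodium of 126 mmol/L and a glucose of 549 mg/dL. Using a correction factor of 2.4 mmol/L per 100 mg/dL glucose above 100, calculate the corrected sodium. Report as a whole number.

Corrected Na = measured Na + 2.4 · (glucose − 100)/100
= 126 + 2.4 · (549 − 100)/100
= 126 + 10.8
= 136.8 mmol/L

137 mmol/L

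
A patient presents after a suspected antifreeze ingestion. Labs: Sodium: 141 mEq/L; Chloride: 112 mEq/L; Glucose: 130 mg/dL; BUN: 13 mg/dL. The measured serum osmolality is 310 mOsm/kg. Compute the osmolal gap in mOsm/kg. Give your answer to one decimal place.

16.1 mOsm/kg

Calculated osmolality = 2·Na + glucose/18 + BUN/2.8
= 2·141 + 130/18 + 13/2.8
= 282 + 7.22 + 4.64
= 293.86 mOsm/kg ≈ 293.9 mOsm/kg
Osmolar gap = measured − calculated = 310 − 293.9 = 16.1 mOsm/kg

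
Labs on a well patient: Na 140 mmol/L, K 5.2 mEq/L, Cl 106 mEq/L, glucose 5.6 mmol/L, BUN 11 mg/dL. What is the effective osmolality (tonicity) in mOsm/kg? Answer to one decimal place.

Effective osmolality excludes urea (freely permeant across cell membranes):
2·Na + glucose
= 2·140 + 5.6
= 280 + 5.6
= 285.6 mOsm/kg

285.6 mOsm/kg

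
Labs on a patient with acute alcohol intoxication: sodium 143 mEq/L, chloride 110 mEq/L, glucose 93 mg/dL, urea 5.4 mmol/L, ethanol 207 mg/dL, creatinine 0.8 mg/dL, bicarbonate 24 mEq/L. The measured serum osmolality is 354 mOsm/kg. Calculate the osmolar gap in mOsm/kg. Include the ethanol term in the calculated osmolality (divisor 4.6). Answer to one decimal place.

Calculated osmolality = 2·Na + glucose/18 + urea + ethanol/4.6
= 2·143 + 93/18 + 5.4 + 207/4.6
= 286 + 5.17 + 5.40 + 45
= 341.57 mOsm/kg ≈ 341.6 mOsm/kg
Osmolar gap = measured − calculated = 354 − 341.6 = 12.4 mOsm/kg

12.4 mOsm/kg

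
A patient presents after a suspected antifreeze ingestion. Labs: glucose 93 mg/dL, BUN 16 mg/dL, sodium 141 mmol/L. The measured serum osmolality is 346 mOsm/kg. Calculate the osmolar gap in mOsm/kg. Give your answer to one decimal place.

53.1 mOsm/kg

Calculated osmolality = 2·Na + glucose/18 + BUN/2.8
= 2·141 + 93/18 + 16/2.8
= 282 + 5.17 + 5.71
= 292.88 mOsm/kg ≈ 292.9 mOsm/kg
Osmolar gap = measured − calculated = 346 − 292.9 = 53.1 mOsm/kg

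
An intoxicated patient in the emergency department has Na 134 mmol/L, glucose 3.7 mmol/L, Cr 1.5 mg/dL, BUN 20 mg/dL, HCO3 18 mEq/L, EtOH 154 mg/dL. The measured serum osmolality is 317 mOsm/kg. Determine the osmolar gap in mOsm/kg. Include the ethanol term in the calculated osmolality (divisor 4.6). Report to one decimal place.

Calculated osmolality = 2·Na + glucose + BUN/2.8 + ethanol/4.6
= 2·134 + 3.7 + 20/2.8 + 154/4.6
= 268 + 3.70 + 7.14 + 33.48
= 312.32 mOsm/kg ≈ 312.3 mOsm/kg
Osmolar gap = measured − calculated = 317 − 312.3 = 4.7 mOsm/kg

4.7 mOsm/kg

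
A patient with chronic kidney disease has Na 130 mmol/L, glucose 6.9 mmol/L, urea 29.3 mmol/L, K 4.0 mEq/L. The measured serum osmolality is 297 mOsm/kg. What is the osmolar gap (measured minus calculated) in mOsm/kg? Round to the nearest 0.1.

0.8 mOsm/kg

Calculated osmolality = 2·Na + glucose + urea
= 2·130 + 6.9 + 29.3
= 260 + 6.90 + 29.30
= 296.2 mOsm/kg ≈ 296.2 mOsm/kg
Osmolar gap = measured − calculated = 297 − 296.2 = 0.8 mOsm/kg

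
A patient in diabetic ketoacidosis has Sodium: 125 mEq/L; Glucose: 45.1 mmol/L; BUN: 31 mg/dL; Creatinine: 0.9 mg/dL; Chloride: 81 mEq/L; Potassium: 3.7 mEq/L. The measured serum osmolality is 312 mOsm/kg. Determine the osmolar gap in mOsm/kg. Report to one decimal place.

5.8 mOsm/kg

Calculated osmolality = 2·Na + glucose + BUN/2.8
= 2·125 + 45.1 + 31/2.8
= 250 + 45.10 + 11.07
= 306.17 mOsm/kg ≈ 306.2 mOsm/kg
Osmolar gap = measured − calculated = 312 − 306.2 = 5.8 mOsm/kg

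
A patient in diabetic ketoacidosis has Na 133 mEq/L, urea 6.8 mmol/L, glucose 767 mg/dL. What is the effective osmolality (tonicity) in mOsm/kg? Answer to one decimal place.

Effective osmolality excludes urea (freely permeant across cell membranes):
2·Na + glucose/18
= 2·133 + 767/18
= 266 + 42.61
= 308.61 mOsm/kg

308.6 mOsm/kg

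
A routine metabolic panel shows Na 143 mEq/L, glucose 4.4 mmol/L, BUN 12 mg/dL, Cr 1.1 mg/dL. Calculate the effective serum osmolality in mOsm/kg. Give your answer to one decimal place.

290.4 mOsm/kg

Effective osmolality excludes urea (freely permeant across cell membranes):
2·Na + glucose
= 2·143 + 4.4
= 286 + 4.4
= 290.4 mOsm/kg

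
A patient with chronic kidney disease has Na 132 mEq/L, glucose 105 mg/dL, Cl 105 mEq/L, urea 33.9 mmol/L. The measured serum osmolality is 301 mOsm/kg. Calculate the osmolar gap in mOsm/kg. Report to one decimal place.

Calculated osmolality = 2·Na + glucose/18 + urea
= 2·132 + 105/18 + 33.9
= 264 + 5.83 + 33.90
= 303.73 mOsm/kg ≈ 303.7 mOsm/kg
Osmolar gap = measured − calculated = 301 − 303.7 = -2.7 mOsm/kg

-2.7 mOsm/kg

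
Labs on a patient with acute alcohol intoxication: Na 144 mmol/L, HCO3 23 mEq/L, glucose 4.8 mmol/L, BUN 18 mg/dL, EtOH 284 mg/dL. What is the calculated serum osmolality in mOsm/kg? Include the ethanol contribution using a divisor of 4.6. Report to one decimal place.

361.0 mOsm/kg

Calculated osmolality = 2·Na + glucose + BUN/2.8 + ethanol/4.6
= 2·144 + 4.8 + 18/2.8 + 284/4.6
= 288 + 4.80 + 6.43 + 61.74
= 360.97 mOsm/kg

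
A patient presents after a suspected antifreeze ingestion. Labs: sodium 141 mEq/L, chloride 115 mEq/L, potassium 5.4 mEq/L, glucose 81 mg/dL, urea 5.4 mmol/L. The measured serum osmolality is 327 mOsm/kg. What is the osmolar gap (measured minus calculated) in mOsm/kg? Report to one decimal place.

35.1 mOsm/kg

Calculated osmolality = 2·Na + glucose/18 + urea
= 2·141 + 81/18 + 5.4
= 282 + 4.50 + 5.40
= 291.9 mOsm/kg ≈ 291.9 mOsm/kg
Osmolar gap = measured − calculated = 327 − 291.9 = 35.1 mOsm/kg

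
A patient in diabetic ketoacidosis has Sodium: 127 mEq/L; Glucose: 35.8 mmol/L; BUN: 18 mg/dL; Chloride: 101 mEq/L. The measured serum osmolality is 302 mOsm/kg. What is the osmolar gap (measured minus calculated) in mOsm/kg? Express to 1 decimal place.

Calculated osmolality = 2·Na + glucose + BUN/2.8
= 2·127 + 35.8 + 18/2.8
= 254 + 35.80 + 6.43
= 296.23 mOsm/kg ≈ 296.2 mOsm/kg
Osmolar gap = measured − calculated = 302 − 296.2 = 5.8 mOsm/kg

5.8 mOsm/kg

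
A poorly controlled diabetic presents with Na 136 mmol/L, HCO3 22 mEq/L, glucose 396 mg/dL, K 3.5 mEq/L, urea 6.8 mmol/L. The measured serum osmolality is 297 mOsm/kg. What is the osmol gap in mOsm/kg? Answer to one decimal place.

-3.8 mOsm/kg

Calculated osmolality = 2·Na + glucose/18 + urea
= 2·136 + 396/18 + 6.8
= 272 + 22 + 6.80
= 300.8 mOsm/kg ≈ 300.8 mOsm/kg
Osmolar gap = measured − calculated = 297 − 300.8 = -3.8 mOsm/kg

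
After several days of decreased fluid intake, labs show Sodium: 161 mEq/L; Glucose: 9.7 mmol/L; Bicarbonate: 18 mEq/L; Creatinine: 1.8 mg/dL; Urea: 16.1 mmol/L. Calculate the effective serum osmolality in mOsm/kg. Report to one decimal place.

331.7 mOsm/kg

Effective osmolality excludes urea (freely permeant across cell membranes):
2·Na + glucose
= 2·161 + 9.7
= 322 + 9.7
= 331.7 mOsm/kg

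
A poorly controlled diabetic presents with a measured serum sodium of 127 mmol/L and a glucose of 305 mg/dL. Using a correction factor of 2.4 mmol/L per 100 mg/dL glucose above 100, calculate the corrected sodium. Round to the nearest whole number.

Corrected Na = measured Na + 2.4 · (glucose − 100)/100
= 127 + 2.4 · (305 − 100)/100
= 127 + 4.9
= 131.9 mmol/L

132 mmol/L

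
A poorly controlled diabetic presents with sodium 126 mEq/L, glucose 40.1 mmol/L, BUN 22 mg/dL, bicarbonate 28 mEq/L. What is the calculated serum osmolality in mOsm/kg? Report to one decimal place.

300.0 mOsm/kg

Calculated osmolality = 2·Na + glucose + BUN/2.8
= 2·126 + 40.1 + 22/2.8
= 252 + 40.10 + 7.86
= 299.96 mOsm/kg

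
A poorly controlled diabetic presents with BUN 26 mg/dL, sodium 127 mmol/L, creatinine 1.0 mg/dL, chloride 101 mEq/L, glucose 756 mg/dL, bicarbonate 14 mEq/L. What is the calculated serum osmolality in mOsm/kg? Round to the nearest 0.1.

305.3 mOsm/kg

Calculated osmolality = 2·Na + glucose/18 + BUN/2.8
= 2·127 + 756/18 + 26/2.8
= 254 + 42 + 9.29
= 305.29 mOsm/kg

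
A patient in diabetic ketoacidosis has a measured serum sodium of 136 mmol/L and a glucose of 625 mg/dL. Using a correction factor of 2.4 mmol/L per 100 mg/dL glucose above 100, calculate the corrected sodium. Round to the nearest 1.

149 mmol/L

Corrected Na = measured Na + 2.4 · (glucose − 100)/100
= 136 + 2.4 · (625 − 100)/100
= 136 + 12.6
= 148.6 mmol/L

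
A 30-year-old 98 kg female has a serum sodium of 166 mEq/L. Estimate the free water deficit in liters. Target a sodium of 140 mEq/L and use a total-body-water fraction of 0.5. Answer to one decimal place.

TBW = 0.5 · 98 = 49 L
Free water deficit = TBW · (Na/140 − 1)
= 49 · (166/140 − 1)
= 49 · 0.1857
= 9.1 L

9.1 L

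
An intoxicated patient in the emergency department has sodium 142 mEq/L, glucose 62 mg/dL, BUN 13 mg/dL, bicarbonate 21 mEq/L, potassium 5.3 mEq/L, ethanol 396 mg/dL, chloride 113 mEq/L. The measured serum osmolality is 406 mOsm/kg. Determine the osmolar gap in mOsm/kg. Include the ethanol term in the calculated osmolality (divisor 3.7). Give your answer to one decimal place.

6.9 mOsm/kg

Calculated osmolality = 2·Na + glucose/18 + BUN/2.8 + ethanol/3.7
= 2·142 + 62/18 + 13/2.8 + 396/3.7
= 284 + 3.44 + 4.64 + 107.03
= 399.11 mOsm/kg ≈ 399.1 mOsm/kg
Osmolar gap = measured − calculated = 406 − 399.1 = 6.9 mOsm/kg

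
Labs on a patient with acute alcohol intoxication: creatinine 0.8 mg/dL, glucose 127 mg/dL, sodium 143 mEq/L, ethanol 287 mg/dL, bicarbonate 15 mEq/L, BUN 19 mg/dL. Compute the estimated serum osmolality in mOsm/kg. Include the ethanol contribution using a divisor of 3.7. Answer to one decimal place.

Calculated osmolality = 2·Na + glucose/18 + BUN/2.8 + ethanol/3.7
= 2·143 + 127/18 + 19/2.8 + 287/3.7
= 286 + 7.06 + 6.79 + 77.57
= 377.42 mOsm/kg

377.4 mOsm/kg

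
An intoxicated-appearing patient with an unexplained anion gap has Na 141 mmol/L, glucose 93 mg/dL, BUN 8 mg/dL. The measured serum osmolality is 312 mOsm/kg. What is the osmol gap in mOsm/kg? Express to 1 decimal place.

Calculated osmolality = 2·Na + glucose/18 + BUN/2.8
= 2·141 + 93/18 + 8/2.8
= 282 + 5.17 + 2.86
= 290.03 mOsm/kg ≈ 290.0 mOsm/kg
Osmolar gap = measured − calculated = 312 − 290.0 = 22.0 mOsm/kg

22.0 mOsm/kg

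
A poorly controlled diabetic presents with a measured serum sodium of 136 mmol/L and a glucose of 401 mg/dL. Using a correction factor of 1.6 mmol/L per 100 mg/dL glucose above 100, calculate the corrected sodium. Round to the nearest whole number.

Corrected Na = measured Na + 1.6 · (glucose − 100)/100
= 136 + 1.6 · (401 − 100)/100
= 136 + 4.8
= 140.8 mmol/L

141 mmol/L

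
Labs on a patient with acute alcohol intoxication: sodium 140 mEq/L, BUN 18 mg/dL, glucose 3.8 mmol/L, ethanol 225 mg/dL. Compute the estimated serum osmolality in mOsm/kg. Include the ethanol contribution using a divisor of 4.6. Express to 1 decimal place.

339.1 mOsm/kg

Calculated osmolality = 2·Na + glucose + BUN/2.8 + ethanol/4.6
= 2·140 + 3.8 + 18/2.8 + 225/4.6
= 280 + 3.80 + 6.43 + 48.91
= 339.14 mOsm/kg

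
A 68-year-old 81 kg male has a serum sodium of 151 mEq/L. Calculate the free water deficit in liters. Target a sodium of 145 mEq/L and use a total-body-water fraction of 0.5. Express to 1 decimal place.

1.7 L

TBW = 0.5 · 81 = 40.5 L
Free water deficit = TBW · (Na/145 − 1)
= 40.5 · (151/145 − 1)
= 40.5 · 0.0414
= 1.68 L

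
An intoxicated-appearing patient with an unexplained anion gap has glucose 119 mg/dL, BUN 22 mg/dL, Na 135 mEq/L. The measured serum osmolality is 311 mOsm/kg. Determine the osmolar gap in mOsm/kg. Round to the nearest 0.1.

26.5 mOsm/kg

Calculated osmolality = 2·Na + glucose/18 + BUN/2.8
= 2·135 + 119/18 + 22/2.8
= 270 + 6.61 + 7.86
= 284.47 mOsm/kg ≈ 284.5 mOsm/kg
Osmolar gap = measured − calculated = 311 − 284.5 = 26.5 mOsm/kg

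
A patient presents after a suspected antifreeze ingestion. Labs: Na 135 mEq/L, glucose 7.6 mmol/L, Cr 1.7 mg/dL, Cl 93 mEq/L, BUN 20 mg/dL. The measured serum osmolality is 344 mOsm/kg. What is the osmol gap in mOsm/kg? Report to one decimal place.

Calculated osmolality = 2·Na + glucose + BUN/2.8
= 2·135 + 7.6 + 20/2.8
= 270 + 7.60 + 7.14
= 284.74 mOsm/kg ≈ 284.7 mOsm/kg
Osmolar gap = measured − calculated = 344 − 284.7 = 59.3 mOsm/kg

59.3 mOsm/kg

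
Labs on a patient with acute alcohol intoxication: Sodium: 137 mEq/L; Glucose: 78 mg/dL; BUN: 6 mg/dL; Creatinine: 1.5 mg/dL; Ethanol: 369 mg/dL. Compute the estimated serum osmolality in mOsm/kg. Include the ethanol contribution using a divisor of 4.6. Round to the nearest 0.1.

Calculated osmolality = 2·Na + glucose/18 + BUN/2.8 + ethanol/4.6
= 2·137 + 78/18 + 6/2.8 + 369/4.6
= 274 + 4.33 + 2.14 + 80.22
= 360.69 mOsm/kg

360.7 mOsm/kg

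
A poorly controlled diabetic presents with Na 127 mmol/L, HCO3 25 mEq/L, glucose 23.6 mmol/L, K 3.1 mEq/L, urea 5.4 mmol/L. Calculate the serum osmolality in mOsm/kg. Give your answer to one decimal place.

283.0 mOsm/kg

Calculated osmolality = 2·Na + glucose + urea
= 2·127 + 23.6 + 5.4
= 254 + 23.60 + 5.40
= 283 mOsm/kg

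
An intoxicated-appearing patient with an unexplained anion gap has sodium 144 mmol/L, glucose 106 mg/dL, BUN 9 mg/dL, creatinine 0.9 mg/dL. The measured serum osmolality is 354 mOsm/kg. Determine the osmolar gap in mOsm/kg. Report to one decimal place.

Calculated osmolality = 2·Na + glucose/18 + BUN/2.8
= 2·144 + 106/18 + 9/2.8
= 288 + 5.89 + 3.21
= 297.1 mOsm/kg ≈ 297.1 mOsm/kg
Osmolar gap = measured − calculated = 354 − 297.1 = 56.9 mOsm/kg

56.9 mOsm/kg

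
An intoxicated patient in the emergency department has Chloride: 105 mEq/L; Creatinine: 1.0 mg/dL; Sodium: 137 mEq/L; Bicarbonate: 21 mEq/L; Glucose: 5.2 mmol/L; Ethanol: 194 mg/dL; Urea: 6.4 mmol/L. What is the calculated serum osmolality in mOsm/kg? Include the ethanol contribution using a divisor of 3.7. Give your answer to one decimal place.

Calculated osmolality = 2·Na + glucose + urea + ethanol/3.7
= 2·137 + 5.2 + 6.4 + 194/3.7
= 274 + 5.20 + 6.40 + 52.43
= 338.03 mOsm/kg

338.0 mOsm/kg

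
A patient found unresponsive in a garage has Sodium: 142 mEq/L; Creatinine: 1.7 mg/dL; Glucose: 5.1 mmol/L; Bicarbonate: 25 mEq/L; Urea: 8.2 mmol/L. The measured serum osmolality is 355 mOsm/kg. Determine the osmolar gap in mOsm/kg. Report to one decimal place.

57.7 mOsm/kg

Calculated osmolality = 2·Na + glucose + urea
= 2·142 + 5.1 + 8.2
= 284 + 5.10 + 8.20
= 297.3 mOsm/kg ≈ 297.3 mOsm/kg
Osmolar gap = measured − calculated = 355 − 297.3 = 57.7 mOsm/kg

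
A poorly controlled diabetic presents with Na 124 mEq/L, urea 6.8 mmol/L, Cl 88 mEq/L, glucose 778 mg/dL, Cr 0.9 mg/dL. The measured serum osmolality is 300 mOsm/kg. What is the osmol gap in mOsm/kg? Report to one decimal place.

2.0 mOsm/kg

Calculated osmolality = 2·Na + glucose/18 + urea
= 2·124 + 778/18 + 6.8
= 248 + 43.22 + 6.80
= 298.02 mOsm/kg ≈ 298.0 mOsm/kg
Osmolar gap = measured − calculated = 300 − 298.0 = 2.0 mOsm/kg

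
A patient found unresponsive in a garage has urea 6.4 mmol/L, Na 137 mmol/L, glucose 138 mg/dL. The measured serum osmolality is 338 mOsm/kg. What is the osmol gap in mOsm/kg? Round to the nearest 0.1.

49.9 mOsm/kg

Calculated osmolality = 2·Na + glucose/18 + urea
= 2·137 + 138/18 + 6.4
= 274 + 7.67 + 6.40
= 288.07 mOsm/kg ≈ 288.1 mOsm/kg
Osmolar gap = measured − calculated = 338 − 288.1 = 49.9 mOsm/kg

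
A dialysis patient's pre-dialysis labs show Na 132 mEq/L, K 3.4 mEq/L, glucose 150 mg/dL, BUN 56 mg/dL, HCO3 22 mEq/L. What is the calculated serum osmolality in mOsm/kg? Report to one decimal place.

Calculated osmolality = 2·Na + glucose/18 + BUN/2.8
= 2·132 + 150/18 + 56/2.8
= 264 + 8.33 + 20
= 292.33 mOsm/kg

292.3 mOsm/kg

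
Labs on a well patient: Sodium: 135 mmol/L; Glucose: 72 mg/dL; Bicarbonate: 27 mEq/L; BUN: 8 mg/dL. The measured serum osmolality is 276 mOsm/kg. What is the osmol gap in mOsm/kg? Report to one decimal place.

Calculated osmolality = 2·Na + glucose/18 + BUN/2.8
= 2·135 + 72/18 + 8/2.8
= 270 + 4 + 2.86
= 276.86 mOsm/kg ≈ 276.9 mOsm/kg
Osmolar gap = measured − calculated = 276 − 276.9 = -0.9 mOsm/kg

-0.9 mOsm/kg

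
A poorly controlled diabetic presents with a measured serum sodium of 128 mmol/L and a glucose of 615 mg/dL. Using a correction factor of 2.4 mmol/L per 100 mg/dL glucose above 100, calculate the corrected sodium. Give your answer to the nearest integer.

140 mmol/L

Corrected Na = measured Na + 2.4 · (glucose − 100)/100
= 128 + 2.4 · (615 − 100)/100
= 128 + 12.4
= 140.4 mmol/L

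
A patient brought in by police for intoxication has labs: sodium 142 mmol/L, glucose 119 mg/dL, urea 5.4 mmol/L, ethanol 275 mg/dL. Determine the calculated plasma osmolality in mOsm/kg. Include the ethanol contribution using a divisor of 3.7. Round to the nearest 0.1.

Calculated osmolality = 2·Na + glucose/18 + urea + ethanol/3.7
= 2·142 + 119/18 + 5.4 + 275/3.7
= 284 + 6.61 + 5.40 + 74.32
= 370.33 mOsm/kg

370.3 mOsm/kg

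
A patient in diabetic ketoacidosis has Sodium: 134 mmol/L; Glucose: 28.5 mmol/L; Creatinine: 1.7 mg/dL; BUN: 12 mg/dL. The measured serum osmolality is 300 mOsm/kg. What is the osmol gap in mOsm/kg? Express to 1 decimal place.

-0.8 mOsm/kg

Calculated osmolality = 2·Na + glucose + BUN/2.8
= 2·134 + 28.5 + 12/2.8
= 268 + 28.50 + 4.29
= 300.79 mOsm/kg ≈ 300.8 mOsm/kg
Osmolar gap = measured − calculated = 300 − 300.8 = -0.8 mOsm/kg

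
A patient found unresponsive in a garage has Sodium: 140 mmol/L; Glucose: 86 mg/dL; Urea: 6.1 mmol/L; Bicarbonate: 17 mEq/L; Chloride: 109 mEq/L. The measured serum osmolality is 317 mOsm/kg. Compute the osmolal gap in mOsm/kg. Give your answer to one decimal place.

26.1 mOsm/kg

Calculated osmolality = 2·Na + glucose/18 + urea
= 2·140 + 86/18 + 6.1
= 280 + 4.78 + 6.10
= 290.88 mOsm/kg ≈ 290.9 mOsm/kg
Osmolar gap = measured − calculated = 317 − 290.9 = 26.1 mOsm/kg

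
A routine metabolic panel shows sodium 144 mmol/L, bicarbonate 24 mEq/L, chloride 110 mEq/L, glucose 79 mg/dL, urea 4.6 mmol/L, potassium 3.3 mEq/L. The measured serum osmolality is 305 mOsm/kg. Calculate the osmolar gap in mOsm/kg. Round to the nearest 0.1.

Calculated osmolality = 2·Na + glucose/18 + urea
= 2·144 + 79/18 + 4.6
= 288 + 4.39 + 4.60
= 296.99 mOsm/kg ≈ 297.0 mOsm/kg
Osmolar gap = measured − calculated = 305 − 297.0 = 8.0 mOsm/kg

8.0 mOsm/kg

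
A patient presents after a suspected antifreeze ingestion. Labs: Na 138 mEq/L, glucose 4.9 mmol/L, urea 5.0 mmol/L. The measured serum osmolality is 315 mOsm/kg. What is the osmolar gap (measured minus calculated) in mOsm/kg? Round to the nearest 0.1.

29.1 mOsm/kg

Calculated osmolality = 2·Na + glucose + urea
= 2·138 + 4.9 + 5
= 276 + 4.90 + 5
= 285.9 mOsm/kg ≈ 285.9 mOsm/kg
Osmolar gap = measured − calculated = 315 − 285.9 = 29.1 mOsm/kg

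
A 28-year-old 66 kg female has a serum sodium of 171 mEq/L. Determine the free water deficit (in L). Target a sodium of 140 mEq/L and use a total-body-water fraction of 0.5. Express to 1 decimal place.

7.3 L

TBW = 0.5 · 66 = 33 L
Free water deficit = TBW · (Na/140 − 1)
= 33 · (171/140 − 1)
= 33 · 0.2214
= 7.31 L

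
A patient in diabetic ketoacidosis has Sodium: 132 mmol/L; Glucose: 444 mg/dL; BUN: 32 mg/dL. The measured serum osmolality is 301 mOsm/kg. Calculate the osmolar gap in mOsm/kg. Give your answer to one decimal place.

0.9 mOsm/kg

Calculated osmolality = 2·Na + glucose/18 + BUN/2.8
= 2·132 + 444/18 + 32/2.8
= 264 + 24.67 + 11.43
= 300.1 mOsm/kg ≈ 300.1 mOsm/kg
Osmolar gap = measured − calculated = 301 − 300.1 = 0.9 mOsm/kg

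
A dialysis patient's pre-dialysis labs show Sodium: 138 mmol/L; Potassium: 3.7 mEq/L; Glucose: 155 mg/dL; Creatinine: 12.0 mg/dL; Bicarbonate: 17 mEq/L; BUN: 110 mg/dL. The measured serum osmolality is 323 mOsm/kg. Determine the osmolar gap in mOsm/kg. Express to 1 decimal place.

Calculated osmolality = 2·Na + glucose/18 + BUN/2.8
= 2·138 + 155/18 + 110/2.8
= 276 + 8.61 + 39.29
= 323.9 mOsm/kg ≈ 323.9 mOsm/kg
Osmolar gap = measured − calculated = 323 − 323.9 = -0.9 mOsm/kg

-0.9 mOsm/kg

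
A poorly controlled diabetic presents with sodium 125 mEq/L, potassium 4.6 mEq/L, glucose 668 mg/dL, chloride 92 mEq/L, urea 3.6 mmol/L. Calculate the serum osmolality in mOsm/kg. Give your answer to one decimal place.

Calculated osmolality = 2·Na + glucose/18 + urea
= 2·125 + 668/18 + 3.6
= 250 + 37.11 + 3.60
= 290.71 mOsm/kg

290.7 mOsm/kg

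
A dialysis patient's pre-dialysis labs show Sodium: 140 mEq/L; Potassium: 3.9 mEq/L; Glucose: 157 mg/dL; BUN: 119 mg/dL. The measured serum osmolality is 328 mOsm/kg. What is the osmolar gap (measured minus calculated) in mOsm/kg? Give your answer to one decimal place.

Calculated osmolality = 2·Na + glucose/18 + BUN/2.8
= 2·140 + 157/18 + 119/2.8
= 280 + 8.72 + 42.50
= 331.22 mOsm/kg ≈ 331.2 mOsm/kg
Osmolar gap = measured − calculated = 328 − 331.2 = -3.2 mOsm/kg

-3.2 mOsm/kg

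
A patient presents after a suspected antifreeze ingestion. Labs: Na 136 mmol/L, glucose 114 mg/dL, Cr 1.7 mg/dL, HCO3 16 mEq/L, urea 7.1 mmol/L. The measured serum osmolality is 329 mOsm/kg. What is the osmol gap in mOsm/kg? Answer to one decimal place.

Calculated osmolality = 2·Na + glucose/18 + urea
= 2·136 + 114/18 + 7.1
= 272 + 6.33 + 7.10
= 285.43 mOsm/kg ≈ 285.4 mOsm/kg
Osmolar gap = measured − calculated = 329 − 285.4 = 43.6 mOsm/kg

43.6 mOsm/kg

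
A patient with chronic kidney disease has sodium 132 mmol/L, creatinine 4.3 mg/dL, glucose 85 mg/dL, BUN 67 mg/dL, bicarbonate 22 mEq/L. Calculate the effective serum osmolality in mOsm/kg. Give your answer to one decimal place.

Effective osmolality excludes urea (freely permeant across cell membranes):
2·Na + glucose/18
= 2·132 + 85/18
= 264 + 4.72
= 268.72 mOsm/kg

268.7 mOsm/kg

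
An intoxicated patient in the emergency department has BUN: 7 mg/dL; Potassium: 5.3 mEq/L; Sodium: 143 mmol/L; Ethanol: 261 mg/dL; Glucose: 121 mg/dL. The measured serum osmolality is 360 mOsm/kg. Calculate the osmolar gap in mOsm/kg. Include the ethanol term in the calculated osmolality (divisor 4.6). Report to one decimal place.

8.0 mOsm/kg

Calculated osmolality = 2·Na + glucose/18 + BUN/2.8 + ethanol/4.6
= 2·143 + 121/18 + 7/2.8 + 261/4.6
= 286 + 6.72 + 2.50 + 56.74
= 351.96 mOsm/kg ≈ 352.0 mOsm/kg
Osmolar gap = measured − calculated = 360 − 352.0 = 8.0 mOsm/kg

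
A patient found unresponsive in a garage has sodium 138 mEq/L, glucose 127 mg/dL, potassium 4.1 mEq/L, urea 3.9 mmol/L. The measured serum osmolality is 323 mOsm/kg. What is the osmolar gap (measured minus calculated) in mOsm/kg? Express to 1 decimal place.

36.0 mOsm/kg

Calculated osmolality = 2·Na + glucose/18 + urea
= 2·138 + 127/18 + 3.9
= 276 + 7.06 + 3.90
= 286.96 mOsm/kg ≈ 287.0 mOsm/kg
Osmolar gap = measured − calculated = 323 − 287.0 = 36.0 mOsm/kg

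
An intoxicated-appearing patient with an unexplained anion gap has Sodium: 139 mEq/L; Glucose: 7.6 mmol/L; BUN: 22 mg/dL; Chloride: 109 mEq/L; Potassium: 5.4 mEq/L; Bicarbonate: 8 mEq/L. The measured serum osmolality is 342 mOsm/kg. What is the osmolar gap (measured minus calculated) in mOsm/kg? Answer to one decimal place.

48.5 mOsm/kg

Calculated osmolality = 2·Na + glucose + BUN/2.8
= 2·139 + 7.6 + 22/2.8
= 278 + 7.60 + 7.86
= 293.46 mOsm/kg ≈ 293.5 mOsm/kg
Osmolar gap = measured − calculated = 342 − 293.5 = 48.5 mOsm/kg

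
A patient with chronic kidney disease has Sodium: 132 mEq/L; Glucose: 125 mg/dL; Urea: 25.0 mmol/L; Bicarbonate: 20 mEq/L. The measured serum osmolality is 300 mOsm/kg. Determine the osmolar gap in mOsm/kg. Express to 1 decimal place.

4.1 mOsm/kg

Calculated osmolality = 2·Na + glucose/18 + urea
= 2·132 + 125/18 + 25
= 264 + 6.94 + 25
= 295.94 mOsm/kg ≈ 295.9 mOsm/kg
Osmolar gap = measured − calculated = 300 − 295.9 = 4.1 mOsm/kg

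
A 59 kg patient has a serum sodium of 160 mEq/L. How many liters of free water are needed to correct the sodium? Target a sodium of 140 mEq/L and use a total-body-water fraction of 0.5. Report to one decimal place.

4.2 L

TBW = 0.5 · 59 = 29.5 L
Free water deficit = TBW · (Na/140 − 1)
= 29.5 · (160/140 − 1)
= 29.5 · 0.1429
= 4.22 L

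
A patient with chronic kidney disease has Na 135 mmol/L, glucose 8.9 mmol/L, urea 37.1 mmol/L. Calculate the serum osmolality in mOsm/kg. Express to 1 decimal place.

Calculated osmolality = 2·Na + glucose + urea
= 2·135 + 8.9 + 37.1
= 270 + 8.90 + 37.10
= 316 mOsm/kg

316.0 mOsm/kg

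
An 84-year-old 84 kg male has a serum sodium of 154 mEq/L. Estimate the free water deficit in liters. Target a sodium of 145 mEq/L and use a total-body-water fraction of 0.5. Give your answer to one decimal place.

2.6 L

TBW = 0.5 · 84 = 42 L
Free water deficit = TBW · (Na/145 − 1)
= 42 · (154/145 − 1)
= 42 · 0.0621
= 2.61 L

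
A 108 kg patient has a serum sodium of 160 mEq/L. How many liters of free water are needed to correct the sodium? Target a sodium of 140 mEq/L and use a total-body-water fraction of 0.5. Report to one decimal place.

TBW = 0.5 · 108 = 54 L
Free water deficit = TBW · (Na/140 − 1)
= 54 · (160/140 − 1)
= 54 · 0.1429
= 7.72 L

7.7 L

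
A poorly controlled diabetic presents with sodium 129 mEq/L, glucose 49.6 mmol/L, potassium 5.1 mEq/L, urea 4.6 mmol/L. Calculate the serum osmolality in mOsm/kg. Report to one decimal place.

312.2 mOsm/kg

Calculated osmolality = 2·Na + glucose + urea
= 2·129 + 49.6 + 4.6
= 258 + 49.60 + 4.60
= 312.2 mOsm/kg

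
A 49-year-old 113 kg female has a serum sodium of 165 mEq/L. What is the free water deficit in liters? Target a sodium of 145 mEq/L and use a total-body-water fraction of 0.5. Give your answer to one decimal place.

7.8 L

TBW = 0.5 · 113 = 56.5 L
Free water deficit = TBW · (Na/145 − 1)
= 56.5 · (165/145 − 1)
= 56.5 · 0.1379
= 7.79 L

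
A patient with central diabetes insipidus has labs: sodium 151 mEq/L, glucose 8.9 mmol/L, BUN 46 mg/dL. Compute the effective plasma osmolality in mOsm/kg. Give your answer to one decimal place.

310.9 mOsm/kg

Effective osmolality excludes urea (freely permeant across cell membranes):
2·Na + glucose
= 2·151 + 8.9
= 302 + 8.9
= 310.9 mOsm/kg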